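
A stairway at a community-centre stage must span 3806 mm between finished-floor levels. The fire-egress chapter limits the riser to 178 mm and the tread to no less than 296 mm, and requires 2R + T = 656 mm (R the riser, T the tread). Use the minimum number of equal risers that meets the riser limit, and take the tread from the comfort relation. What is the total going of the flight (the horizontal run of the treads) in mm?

3806 / 178 = 21.38, so 22 risers are needed.
Riser R = 3806 / 22 = 173 mm, within the 178 mm limit.
T = 656 − 2·173 = 310 mm, which satisfies the 296 mm minimum.
22 risers give 21 treads; going = 21 × 310 = 6510 mm.

6510 mm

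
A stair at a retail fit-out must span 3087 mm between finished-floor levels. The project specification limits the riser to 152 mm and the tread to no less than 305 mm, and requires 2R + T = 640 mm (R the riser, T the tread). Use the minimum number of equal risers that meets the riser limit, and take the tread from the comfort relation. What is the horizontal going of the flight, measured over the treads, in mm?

6920 mm

At most 152 each: 3087/152 = 20.31, giving 21 risers.
Each riser is 3087/21 = 147 mm (≤ 152 mm).
Tread T = 640 − 2 × 147 = 346 mm (≥ 305 mm).
21 risers give 20 treads; going = 20 × 346 = 6920 mm.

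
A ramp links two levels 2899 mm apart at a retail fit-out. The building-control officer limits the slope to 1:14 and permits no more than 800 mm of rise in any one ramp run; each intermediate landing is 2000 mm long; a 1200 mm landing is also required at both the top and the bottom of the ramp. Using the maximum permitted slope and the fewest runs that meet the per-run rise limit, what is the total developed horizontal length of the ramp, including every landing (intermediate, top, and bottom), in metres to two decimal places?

48.99 m

2899 / 800 = 3.62, so 4 ramp runs are needed. That means 3 intermediate landings.
Horizontal run for 2899 mm of rise at 1:14 is 2899 × 14 = 40586 mm.
Intermediate landings: 3 × 2000 = 6000 mm.
Top and bottom landings: 2 × 1200 = 2400 mm.
Total = 40586 + 6000 + 2400 = 48986 mm.
= 48.99 m.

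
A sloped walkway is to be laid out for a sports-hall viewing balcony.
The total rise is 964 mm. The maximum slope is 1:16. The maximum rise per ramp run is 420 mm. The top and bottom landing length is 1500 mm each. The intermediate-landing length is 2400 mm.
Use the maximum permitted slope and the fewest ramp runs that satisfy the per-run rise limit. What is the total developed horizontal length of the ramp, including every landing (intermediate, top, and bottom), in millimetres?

At most 420 each: 964/420 = 2.30, giving 3 ramp runs. That means 2 intermediate landings.
Horizontal run for 964 mm of rise at 1:16 is 964 × 16 = 15424 mm.
2 intermediate landings contribute 2 × 2400 = 4800 mm.
Top and bottom landings: 2 × 1500 = 3000 mm.
Total = 15424 + 4800 + 3000 = 23224 mm.

23224 mm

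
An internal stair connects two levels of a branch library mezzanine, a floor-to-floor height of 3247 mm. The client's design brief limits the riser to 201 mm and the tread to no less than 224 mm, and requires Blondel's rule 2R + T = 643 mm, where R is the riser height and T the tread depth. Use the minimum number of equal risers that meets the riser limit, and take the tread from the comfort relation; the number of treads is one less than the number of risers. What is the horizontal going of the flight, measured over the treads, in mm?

4176 mm

3247 / 201 = 16.154 → round up to 17 risers.
Riser R = 3247 / 17 = 191 mm, within the 201 mm limit.
From 2R + T = 643: T = 643 − 382 = 261 mm.
Treads = 17 − 1 = 16; going = 16 × 261 = 4176 mm.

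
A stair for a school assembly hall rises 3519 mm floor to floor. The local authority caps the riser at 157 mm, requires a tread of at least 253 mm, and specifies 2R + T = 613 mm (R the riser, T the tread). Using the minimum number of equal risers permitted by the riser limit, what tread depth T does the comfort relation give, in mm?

3519 / 157 = 22.41, so 23 risers are needed.
Each riser is 3519/23 = 153 mm (≤ 157 mm).
T = 613 − 2·153 = 307 mm, which satisfies the 253 mm minimum.

307 mm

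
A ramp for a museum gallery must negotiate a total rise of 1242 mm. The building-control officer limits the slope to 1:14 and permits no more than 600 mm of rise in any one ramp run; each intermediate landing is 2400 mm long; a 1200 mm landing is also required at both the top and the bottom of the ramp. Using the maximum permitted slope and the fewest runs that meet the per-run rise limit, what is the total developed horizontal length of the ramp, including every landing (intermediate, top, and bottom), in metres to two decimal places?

24.59 m

1242 / 600 = 2.07, so 3 ramp runs are needed. That means 2 intermediate landings.
Horizontal run for 1242 mm of rise at 1:14 is 1242 × 14 = 17388 mm.
2 intermediate landings contribute 2 × 2400 = 4800 mm.
Top and bottom landings: 2 × 1200 = 2400 mm.
Total = 17388 + 4800 + 2400 = 24588 mm.
= 24.59 m.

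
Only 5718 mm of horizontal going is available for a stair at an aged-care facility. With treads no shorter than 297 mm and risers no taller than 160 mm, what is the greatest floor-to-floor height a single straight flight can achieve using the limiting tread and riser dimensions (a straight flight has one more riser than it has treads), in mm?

5718 / 297 = 19.25, so 19 treads fit.
Risers = treads + 1 = 20.
Maximum height = 20 × 160 = 3200 mm.

3200 mm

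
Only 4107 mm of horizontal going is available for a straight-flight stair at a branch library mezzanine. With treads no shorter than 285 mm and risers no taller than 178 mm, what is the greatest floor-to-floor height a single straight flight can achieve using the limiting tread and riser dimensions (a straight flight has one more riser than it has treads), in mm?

Treads that fit: ⌊4107 / 285⌋ = 14.
Risers = treads + 1 = 15.
Maximum height = 15 × 178 = 2670 mm.

2670 mm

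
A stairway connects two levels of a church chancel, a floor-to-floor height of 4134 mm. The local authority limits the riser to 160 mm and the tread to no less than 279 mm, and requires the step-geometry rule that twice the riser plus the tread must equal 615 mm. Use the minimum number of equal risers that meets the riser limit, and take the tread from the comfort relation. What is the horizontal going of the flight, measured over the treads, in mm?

⌈4134/160⌉ = 26 risers.
Each riser is 4134/26 = 159 mm (≤ 160 mm).
From 2R + T = 615: T = 615 − 318 = 297 mm.
Treads = 26 − 1 = 25; going = 25 × 297 = 7425 mm.

7425 mm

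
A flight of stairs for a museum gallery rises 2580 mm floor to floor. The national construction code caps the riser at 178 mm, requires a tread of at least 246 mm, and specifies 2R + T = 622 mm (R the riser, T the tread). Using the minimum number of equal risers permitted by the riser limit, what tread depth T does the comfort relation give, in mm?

278 mm

2580 / 178 = 14.49, so 15 risers are needed.
R = 2580 ÷ 15 = 172 mm.
Tread T = 622 − 2 × 172 = 278 mm (≥ 246 mm).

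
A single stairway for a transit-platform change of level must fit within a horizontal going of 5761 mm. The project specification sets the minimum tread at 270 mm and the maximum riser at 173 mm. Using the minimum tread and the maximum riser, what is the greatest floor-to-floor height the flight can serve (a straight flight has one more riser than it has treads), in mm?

5761 / 270 = 21.34, so 21 treads fit.
Risers = treads + 1 = 22.
Maximum height = 22 × 173 = 3806 mm.

3806 mm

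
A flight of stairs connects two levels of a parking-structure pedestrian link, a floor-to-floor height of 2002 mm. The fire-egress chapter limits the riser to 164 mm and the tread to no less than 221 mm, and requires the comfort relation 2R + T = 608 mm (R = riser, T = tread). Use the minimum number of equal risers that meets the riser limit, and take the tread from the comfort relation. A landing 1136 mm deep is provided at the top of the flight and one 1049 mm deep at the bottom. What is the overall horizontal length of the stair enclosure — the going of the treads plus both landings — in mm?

5785 mm

2002 / 164 = 12.207 → round up to 13 risers.
Each riser is 2002/13 = 154 mm (≤ 164 mm).
T = 608 − 2·154 = 300 mm, which satisfies the 221 mm minimum.
13 risers give 12 treads; going = 12 × 300 = 3600 mm.
Enclosure = 3600 + 1136 + 1049 = 5785 mm.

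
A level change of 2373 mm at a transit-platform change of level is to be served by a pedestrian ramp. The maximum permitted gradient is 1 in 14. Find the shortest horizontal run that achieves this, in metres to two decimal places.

At 1:14 the run is 14 × 2373 = 33222 mm.
33222 mm = 33.22 m.

33.22 m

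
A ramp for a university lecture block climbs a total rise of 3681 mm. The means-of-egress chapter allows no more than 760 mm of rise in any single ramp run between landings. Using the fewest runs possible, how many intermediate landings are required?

4 intermediate landings

⌈3681/760⌉ = 5 ramp runs.
5 runs are separated by 4 intermediate landings.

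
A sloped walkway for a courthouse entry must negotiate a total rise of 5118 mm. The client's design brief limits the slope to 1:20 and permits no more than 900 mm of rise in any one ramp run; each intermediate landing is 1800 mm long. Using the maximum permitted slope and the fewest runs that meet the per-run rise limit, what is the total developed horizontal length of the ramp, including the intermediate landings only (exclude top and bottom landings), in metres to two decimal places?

111.36 m

5118 / 900 = 5.69, so 6 ramp runs are needed. That means 5 intermediate landings.
Horizontal run for 5118 mm of rise at 1:20 is 5118 × 20 = 102360 mm.
5 intermediate landings contribute 5 × 1800 = 9000 mm.
Developed length = 102360 + 9000 = 111360 mm.
= 111.36 m.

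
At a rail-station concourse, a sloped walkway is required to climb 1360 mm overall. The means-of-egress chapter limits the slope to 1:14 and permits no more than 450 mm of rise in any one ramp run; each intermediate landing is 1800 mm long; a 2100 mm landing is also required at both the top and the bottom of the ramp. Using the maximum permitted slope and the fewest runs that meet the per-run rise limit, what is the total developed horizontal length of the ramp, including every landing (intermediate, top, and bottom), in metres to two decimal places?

28.64 m

At most 450 each: 1360/450 = 3.02, giving 4 ramp runs. That means 3 intermediate landings.
Ramp run (horizontal) at 1:14: 1360 × 14 = 19040 mm.
3 intermediate landings contribute 3 × 1800 = 5400 mm.
Top and bottom landings: 2 × 2100 = 4200 mm.
Total = 19040 + 5400 + 4200 = 28640 mm.
= 28.64 m.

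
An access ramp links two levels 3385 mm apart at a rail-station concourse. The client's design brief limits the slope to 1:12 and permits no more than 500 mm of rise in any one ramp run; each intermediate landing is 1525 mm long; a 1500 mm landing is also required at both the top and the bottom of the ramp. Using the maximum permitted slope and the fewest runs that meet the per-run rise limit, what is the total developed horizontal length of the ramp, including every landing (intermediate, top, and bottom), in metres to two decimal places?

3385 / 500 = 6.770 → round up to 7 ramp runs. That means 6 intermediate landings.
Ramp run (horizontal) at 1:12: 3385 × 12 = 40620 mm.
Intermediate landings: 6 × 1525 = 9150 mm.
Top and bottom landings: 2 × 1500 = 3000 mm.
Total = 40620 + 9150 + 3000 = 52770 mm.
= 52.77 m.

52.77 m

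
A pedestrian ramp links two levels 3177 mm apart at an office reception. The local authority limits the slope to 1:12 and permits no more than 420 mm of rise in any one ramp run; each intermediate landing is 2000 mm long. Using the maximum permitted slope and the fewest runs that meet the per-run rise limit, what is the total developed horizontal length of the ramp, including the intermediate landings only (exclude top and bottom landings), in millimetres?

3177 / 420 = 7.56, so 8 ramp runs are needed. That means 7 intermediate landings.
Horizontal run for 3177 mm of rise at 1:12 is 3177 × 12 = 38124 mm.
Intermediate landings: 7 × 2000 = 14000 mm.
Total developed length = 38124 + 14000 = 52124 mm.

52124 mm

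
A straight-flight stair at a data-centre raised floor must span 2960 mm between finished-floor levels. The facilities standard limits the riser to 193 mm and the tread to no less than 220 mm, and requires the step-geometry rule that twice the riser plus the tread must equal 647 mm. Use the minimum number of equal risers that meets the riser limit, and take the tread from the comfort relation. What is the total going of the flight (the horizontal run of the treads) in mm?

⌈2960/193⌉ = 16 risers.
R = 2960 ÷ 16 = 185 mm.
Tread T = 647 − 2 × 185 = 277 mm (≥ 220 mm).
Going = (16 − 1) × 277 = 4155 mm.

4155 mm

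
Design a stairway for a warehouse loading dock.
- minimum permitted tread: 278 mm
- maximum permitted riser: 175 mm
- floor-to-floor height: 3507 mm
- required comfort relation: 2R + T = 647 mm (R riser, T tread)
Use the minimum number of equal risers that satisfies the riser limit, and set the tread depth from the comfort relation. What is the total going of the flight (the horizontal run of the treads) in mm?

3507 / 175 = 20.040 → round up to 21 risers.
Riser R = 3507 / 21 = 167 mm, within the 175 mm limit.
Tread T = 647 − 2 × 167 = 313 mm (≥ 278 mm).
21 risers give 20 treads; going = 20 × 313 = 6260 mm.

6260 mm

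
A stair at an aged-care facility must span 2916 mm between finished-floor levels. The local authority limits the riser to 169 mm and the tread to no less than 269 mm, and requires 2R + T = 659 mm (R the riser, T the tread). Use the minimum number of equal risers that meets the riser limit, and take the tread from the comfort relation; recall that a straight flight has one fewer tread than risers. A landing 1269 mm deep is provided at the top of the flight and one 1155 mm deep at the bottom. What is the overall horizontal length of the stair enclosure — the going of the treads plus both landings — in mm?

8119 mm

2916 / 169 = 17.25, so 18 risers are needed.
R = 2916 ÷ 18 = 162 mm.
Tread T = 659 − 2 × 162 = 335 mm (≥ 269 mm).
Going = (18 − 1) × 335 = 5695 mm.
Add landings: 5695 + 1269 + 1155 = 8119 mm.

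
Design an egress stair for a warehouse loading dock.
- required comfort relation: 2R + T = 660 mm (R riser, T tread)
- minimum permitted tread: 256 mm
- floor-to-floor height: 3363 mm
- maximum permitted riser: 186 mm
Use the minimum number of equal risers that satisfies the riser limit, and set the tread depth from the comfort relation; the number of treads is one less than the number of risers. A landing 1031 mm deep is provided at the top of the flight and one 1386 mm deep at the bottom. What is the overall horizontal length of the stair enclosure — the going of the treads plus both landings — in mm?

7925 mm

3363 / 186 = 18.081 → round up to 19 risers.
Each riser is 3363/19 = 177 mm (≤ 186 mm).
From 2R + T = 660: T = 660 − 354 = 306 mm.
Treads = 19 − 1 = 18; going = 18 × 306 = 5508 mm.
Add landings: 5508 + 1031 + 1386 = 7925 mm.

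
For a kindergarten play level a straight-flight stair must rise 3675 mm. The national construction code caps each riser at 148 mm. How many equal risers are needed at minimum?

3675 / 148 = 24.831 → round up to 25 risers.

25 risers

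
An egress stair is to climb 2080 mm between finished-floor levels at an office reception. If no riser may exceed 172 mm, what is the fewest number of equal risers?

13 risers

2080 / 172 = 12.093 → round up to 13 risers.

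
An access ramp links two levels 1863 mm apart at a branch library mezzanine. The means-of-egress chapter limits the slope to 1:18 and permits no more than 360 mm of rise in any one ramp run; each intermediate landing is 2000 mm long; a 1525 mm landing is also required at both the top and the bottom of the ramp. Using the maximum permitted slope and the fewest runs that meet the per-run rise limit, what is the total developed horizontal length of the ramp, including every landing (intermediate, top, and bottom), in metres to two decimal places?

1863 / 360 = 5.175 → round up to 6 ramp runs. That means 5 intermediate landings.
Ramp run (horizontal) at 1:18: 1863 × 18 = 33534 mm.
5 intermediate landings contribute 5 × 2000 = 10000 mm.
Top and bottom landings: 2 × 1525 = 3050 mm.
Total = 33534 + 10000 + 3050 = 46584 mm.
= 46.58 m.

46.58 m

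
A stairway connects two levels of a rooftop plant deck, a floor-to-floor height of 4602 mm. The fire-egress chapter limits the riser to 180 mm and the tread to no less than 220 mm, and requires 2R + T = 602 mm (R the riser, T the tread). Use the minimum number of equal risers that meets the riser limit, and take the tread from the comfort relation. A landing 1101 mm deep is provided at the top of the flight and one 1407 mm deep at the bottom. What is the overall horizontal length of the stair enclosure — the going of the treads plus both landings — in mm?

4602 / 180 = 25.567 → round up to 26 risers.
R = 4602 ÷ 26 = 177 mm.
From 2R + T = 602: T = 602 − 354 = 248 mm.
Treads = 26 − 1 = 25; going = 25 × 248 = 6200 mm.
Enclosure = 6200 + 1101 + 1407 = 8708 mm.

8708 mm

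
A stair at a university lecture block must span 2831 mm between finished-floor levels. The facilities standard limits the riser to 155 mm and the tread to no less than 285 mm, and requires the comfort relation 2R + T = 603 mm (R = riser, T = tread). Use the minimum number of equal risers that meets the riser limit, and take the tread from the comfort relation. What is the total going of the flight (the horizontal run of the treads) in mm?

2831 / 155 = 18.265 → round up to 19 risers.
Each riser is 2831/19 = 149 mm (≤ 155 mm).
Tread T = 603 − 2 × 149 = 305 mm (≥ 285 mm).
Treads = 19 − 1 = 18; going = 18 × 305 = 5490 mm.

5490 mm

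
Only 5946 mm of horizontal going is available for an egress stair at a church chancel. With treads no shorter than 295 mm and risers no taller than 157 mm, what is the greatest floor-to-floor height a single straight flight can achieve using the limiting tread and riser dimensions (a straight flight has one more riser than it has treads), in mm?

3297 mm

Treads that fit: ⌊5946 / 295⌋ = 20.
Risers = treads + 1 = 21.
Maximum height = 21 × 157 = 3297 mm.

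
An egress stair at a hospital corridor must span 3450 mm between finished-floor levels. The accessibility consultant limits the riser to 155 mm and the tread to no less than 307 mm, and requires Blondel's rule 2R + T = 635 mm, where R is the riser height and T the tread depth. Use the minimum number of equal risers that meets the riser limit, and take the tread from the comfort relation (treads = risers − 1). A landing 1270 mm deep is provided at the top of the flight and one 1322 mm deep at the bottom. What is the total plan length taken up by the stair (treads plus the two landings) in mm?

At most 155 each: 3450/155 = 22.26, giving 23 risers.
Each riser is 3450/23 = 150 mm (≤ 155 mm).
T = 635 − 2·150 = 335 mm, which satisfies the 307 mm minimum.
23 risers give 22 treads; going = 22 × 335 = 7370 mm.
Enclosure = 7370 + 1270 + 1322 = 9962 mm.

9962 mm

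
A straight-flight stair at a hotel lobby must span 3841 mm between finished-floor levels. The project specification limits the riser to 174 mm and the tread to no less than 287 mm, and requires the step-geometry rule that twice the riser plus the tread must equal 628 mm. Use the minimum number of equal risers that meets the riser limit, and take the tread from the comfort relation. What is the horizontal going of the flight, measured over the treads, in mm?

3841 / 174 = 22.075 → round up to 23 risers.
R = 3841 ÷ 23 = 167 mm.
T = 628 − 2·167 = 294 mm, which satisfies the 287 mm minimum.
Going = (23 − 1) × 294 = 6468 mm.

6468 mm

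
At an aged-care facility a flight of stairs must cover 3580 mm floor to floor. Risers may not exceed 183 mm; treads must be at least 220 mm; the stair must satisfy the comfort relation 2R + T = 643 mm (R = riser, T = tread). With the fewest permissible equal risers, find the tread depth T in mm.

285 mm

At most 183 each: 3580/183 = 19.56, giving 20 risers.
R = 3580 ÷ 20 = 179 mm.
T = 643 − 2·179 = 285 mm, which satisfies the 220 mm minimum.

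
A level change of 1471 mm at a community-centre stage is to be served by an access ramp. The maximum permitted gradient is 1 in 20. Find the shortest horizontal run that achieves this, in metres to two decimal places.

29.42 m

Run = rise × 20 = 1471 × 20 = 29420 mm.
29420 mm = 29.42 m.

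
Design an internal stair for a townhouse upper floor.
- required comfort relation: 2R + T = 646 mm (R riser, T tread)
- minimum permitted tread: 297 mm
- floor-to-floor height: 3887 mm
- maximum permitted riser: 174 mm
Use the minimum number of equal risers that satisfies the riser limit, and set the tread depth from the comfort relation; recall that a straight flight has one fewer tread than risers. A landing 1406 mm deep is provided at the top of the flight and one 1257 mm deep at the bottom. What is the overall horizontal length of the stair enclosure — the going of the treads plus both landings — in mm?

At most 174 each: 3887/174 = 22.34, giving 23 risers.
Each riser is 3887/23 = 169 mm (≤ 174 mm).
Tread T = 646 − 2 × 169 = 308 mm (≥ 297 mm).
Going = (23 − 1) × 308 = 6776 mm.
Enclosure = 6776 + 1406 + 1257 = 9439 mm.

9439 mm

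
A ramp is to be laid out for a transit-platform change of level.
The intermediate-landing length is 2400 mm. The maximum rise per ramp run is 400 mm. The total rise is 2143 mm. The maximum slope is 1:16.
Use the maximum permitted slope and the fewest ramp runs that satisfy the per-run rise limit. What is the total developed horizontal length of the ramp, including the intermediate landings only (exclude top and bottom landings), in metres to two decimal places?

2143 / 400 = 5.36, so 6 ramp runs are needed. That means 5 intermediate landings.
Horizontal run for 2143 mm of rise at 1:16 is 2143 × 16 = 34288 mm.
5 intermediate landings contribute 5 × 2400 = 12000 mm.
Total developed length = 34288 + 12000 = 46288 mm.
= 46.29 m.

46.29 m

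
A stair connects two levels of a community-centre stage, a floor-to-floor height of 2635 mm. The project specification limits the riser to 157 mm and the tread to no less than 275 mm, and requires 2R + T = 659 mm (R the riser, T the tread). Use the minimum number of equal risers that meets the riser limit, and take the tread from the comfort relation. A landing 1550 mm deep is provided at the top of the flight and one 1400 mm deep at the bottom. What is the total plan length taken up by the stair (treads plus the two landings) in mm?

2635 / 157 = 16.783 → round up to 17 risers.
Riser R = 2635 / 17 = 155 mm, within the 157 mm limit.
From 2R + T = 659: T = 659 − 310 = 349 mm.
17 risers give 16 treads; going = 16 × 349 = 5584 mm.
Add landings: 5584 + 1550 + 1400 = 8534 mm.

8534 mm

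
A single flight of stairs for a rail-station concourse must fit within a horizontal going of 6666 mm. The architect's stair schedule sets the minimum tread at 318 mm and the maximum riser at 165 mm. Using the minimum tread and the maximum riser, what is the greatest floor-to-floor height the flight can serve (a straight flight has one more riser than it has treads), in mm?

3465 mm

6666 / 318 = 20.96, so 20 treads fit.
Risers = treads + 1 = 21.
Maximum height = 21 × 165 = 3465 mm.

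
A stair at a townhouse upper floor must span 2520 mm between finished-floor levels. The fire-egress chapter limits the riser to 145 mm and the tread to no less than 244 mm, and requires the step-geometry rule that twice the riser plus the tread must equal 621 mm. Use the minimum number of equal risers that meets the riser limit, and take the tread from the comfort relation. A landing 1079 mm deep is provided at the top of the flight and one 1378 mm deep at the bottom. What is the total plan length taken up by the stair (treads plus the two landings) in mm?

8254 mm

2520 / 145 = 17.38, so 18 risers are needed.
R = 2520 ÷ 18 = 140 mm.
T = 621 − 2·140 = 341 mm, which satisfies the 244 mm minimum.
Going = (18 − 1) × 341 = 5797 mm.
Add landings: 5797 + 1079 + 1378 = 8254 mm.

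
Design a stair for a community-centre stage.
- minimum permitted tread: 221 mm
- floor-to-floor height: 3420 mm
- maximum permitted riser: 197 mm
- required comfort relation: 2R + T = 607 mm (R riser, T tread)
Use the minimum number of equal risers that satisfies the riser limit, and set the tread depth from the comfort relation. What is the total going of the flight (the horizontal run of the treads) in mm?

3859 mm

⌈3420/197⌉ = 18 risers.
Riser R = 3420 / 18 = 190 mm, within the 197 mm limit.
T = 607 − 2·190 = 227 mm, which satisfies the 221 mm minimum.
Going = (18 − 1) × 227 = 3859 mm.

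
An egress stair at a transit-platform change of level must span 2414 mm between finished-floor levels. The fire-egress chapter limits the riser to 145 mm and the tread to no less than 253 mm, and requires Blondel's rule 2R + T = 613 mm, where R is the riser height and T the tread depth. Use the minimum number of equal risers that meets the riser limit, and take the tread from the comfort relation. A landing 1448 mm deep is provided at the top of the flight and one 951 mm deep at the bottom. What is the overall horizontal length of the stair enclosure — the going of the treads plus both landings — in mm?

⌈2414/145⌉ = 17 risers.
R = 2414 ÷ 17 = 142 mm.
From 2R + T = 613: T = 613 − 284 = 329 mm.
Going = (17 − 1) × 329 = 5264 mm.
Enclosure = 5264 + 1448 + 951 = 7663 mm.

7663 mm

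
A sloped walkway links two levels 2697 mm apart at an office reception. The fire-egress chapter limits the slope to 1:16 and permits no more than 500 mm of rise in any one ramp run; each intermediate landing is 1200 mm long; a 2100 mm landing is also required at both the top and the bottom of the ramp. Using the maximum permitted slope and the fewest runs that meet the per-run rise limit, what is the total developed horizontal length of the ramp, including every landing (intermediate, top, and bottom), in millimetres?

2697 / 500 = 5.394 → round up to 6 ramp runs. That means 5 intermediate landings.
Horizontal run for 2697 mm of rise at 1:16 is 2697 × 16 = 43152 mm.
Intermediate landings: 5 × 1200 = 6000 mm.
Top and bottom landings: 2 × 2100 = 4200 mm.
Total = 43152 + 6000 + 4200 = 53352 mm.

53352 mm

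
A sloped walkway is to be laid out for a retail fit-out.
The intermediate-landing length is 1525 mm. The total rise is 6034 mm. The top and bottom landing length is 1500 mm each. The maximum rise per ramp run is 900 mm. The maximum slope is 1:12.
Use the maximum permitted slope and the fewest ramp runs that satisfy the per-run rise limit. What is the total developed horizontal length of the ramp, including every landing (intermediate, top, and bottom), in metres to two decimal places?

6034 / 900 = 6.70, so 7 ramp runs are needed. That means 6 intermediate landings.
Horizontal run for 6034 mm of rise at 1:12 is 6034 × 12 = 72408 mm.
6 intermediate landings contribute 6 × 1525 = 9150 mm.
Top and bottom landings: 2 × 1500 = 3000 mm.
Total = 72408 + 9150 + 3000 = 84558 mm.
= 84.56 m.

84.56 m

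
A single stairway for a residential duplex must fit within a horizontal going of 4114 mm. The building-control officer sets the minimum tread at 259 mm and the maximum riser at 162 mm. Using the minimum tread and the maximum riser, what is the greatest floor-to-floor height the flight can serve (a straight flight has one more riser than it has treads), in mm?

4114 / 259 = 15.88, so 15 treads fit.
Risers = treads + 1 = 16.
Maximum height = 16 × 162 = 2592 mm.

2592 mm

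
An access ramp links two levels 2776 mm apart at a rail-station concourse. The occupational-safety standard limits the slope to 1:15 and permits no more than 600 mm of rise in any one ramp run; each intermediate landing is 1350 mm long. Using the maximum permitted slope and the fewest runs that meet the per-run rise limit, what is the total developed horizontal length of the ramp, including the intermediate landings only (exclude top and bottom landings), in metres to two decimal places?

2776 / 600 = 4.627 → round up to 5 ramp runs. That means 4 intermediate landings.
Ramp run (horizontal) at 1:15: 2776 × 15 = 41640 mm.
Intermediate landings: 4 × 1350 = 5400 mm.
Total developed length = 41640 + 5400 = 47040 mm.
= 47.04 m.

47.04 m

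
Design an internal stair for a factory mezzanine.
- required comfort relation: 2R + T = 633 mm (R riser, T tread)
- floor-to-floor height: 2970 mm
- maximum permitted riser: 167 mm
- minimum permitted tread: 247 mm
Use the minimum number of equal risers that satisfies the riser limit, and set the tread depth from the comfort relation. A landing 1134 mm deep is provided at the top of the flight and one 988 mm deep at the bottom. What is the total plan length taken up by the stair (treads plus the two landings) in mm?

⌈2970/167⌉ = 18 risers.
Each riser is 2970/18 = 165 mm (≤ 167 mm).
Tread T = 633 − 2 × 165 = 303 mm (≥ 247 mm).
18 risers give 17 treads; going = 17 × 303 = 5151 mm.
Enclosure = 5151 + 1134 + 988 = 7273 mm.

7273 mm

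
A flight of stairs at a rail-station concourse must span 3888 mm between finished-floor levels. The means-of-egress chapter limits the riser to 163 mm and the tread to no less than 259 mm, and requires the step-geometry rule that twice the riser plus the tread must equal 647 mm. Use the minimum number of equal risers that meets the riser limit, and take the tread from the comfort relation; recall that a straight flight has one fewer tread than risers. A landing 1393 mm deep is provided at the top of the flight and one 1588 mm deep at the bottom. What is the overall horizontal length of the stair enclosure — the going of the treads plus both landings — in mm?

At most 163 each: 3888/163 = 23.85, giving 24 risers.
Riser R = 3888 / 24 = 162 mm, within the 163 mm limit.
T = 647 − 2·162 = 323 mm, which satisfies the 259 mm minimum.
Going = (24 − 1) × 323 = 7429 mm.
Add landings: 7429 + 1393 + 1588 = 10410 mm.

10410 mm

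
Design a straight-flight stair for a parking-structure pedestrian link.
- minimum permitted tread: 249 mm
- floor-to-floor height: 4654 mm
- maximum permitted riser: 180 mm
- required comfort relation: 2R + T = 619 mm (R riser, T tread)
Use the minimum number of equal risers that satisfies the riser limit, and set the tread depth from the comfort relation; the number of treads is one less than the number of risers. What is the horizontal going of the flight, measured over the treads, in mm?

⌈4654/180⌉ = 26 risers.
Riser R = 4654 / 26 = 179 mm, within the 180 mm limit.
From 2R + T = 619: T = 619 − 358 = 261 mm.
26 risers give 25 treads; going = 25 × 261 = 6525 mm.

6525 mm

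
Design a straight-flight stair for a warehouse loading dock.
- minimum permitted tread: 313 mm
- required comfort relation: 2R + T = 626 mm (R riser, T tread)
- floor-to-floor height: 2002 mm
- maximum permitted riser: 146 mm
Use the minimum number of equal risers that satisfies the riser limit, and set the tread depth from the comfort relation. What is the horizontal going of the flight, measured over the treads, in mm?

4420 mm

⌈2002/146⌉ = 14 risers.
Riser R = 2002 / 14 = 143 mm, within the 146 mm limit.
T = 626 − 2·143 = 340 mm, which satisfies the 313 mm minimum.
Going = (14 − 1) × 340 = 4420 mm.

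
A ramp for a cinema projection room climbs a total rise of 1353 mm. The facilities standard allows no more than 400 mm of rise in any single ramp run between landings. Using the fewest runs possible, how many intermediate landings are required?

1353 / 400 = 3.382 → round up to 4 ramp runs.
4 runs are separated by 3 intermediate landings.

3 intermediate landings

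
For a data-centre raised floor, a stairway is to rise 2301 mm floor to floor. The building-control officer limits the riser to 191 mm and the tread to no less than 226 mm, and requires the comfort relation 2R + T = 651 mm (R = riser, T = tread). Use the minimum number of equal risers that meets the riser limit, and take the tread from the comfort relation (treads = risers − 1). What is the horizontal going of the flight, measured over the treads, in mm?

At most 191 each: 2301/191 = 12.05, giving 13 risers.
R = 2301 ÷ 13 = 177 mm.
From 2R + T = 651: T = 651 − 354 = 297 mm.
13 risers give 12 treads; going = 12 × 297 = 3564 mm.

3564 mm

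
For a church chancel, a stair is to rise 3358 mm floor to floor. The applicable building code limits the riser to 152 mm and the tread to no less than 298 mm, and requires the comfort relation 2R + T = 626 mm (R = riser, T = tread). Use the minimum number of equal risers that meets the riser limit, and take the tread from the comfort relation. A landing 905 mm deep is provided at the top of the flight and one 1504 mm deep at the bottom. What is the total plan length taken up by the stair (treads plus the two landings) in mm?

9757 mm

3358 / 152 = 22.09, so 23 risers are needed.
R = 3358 ÷ 23 = 146 mm.
From 2R + T = 626: T = 626 − 292 = 334 mm.
Going = (23 − 1) × 334 = 7348 mm.
Add landings: 7348 + 905 + 1504 = 9757 mm.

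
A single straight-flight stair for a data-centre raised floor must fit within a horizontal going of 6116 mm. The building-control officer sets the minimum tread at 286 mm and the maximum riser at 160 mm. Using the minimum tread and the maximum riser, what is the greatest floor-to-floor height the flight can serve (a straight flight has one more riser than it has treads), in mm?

3520 mm

6116 / 286 = 21.38, so 21 treads fit.
Risers = treads + 1 = 22.
Maximum height = 22 × 160 = 3520 mm.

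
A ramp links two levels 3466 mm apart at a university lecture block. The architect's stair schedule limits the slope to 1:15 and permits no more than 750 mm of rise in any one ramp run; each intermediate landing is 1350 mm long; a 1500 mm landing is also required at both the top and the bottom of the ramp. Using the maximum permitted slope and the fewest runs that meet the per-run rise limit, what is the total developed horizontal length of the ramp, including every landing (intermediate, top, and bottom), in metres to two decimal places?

⌈3466/750⌉ = 5 ramp runs. That means 4 intermediate landings.
Ramp run (horizontal) at 1:15: 3466 × 15 = 51990 mm.
4 intermediate landings contribute 4 × 1350 = 5400 mm.
Top and bottom landings: 2 × 1500 = 3000 mm.
Total = 51990 + 5400 + 3000 = 60390 mm.
= 60.39 m.

60.39 m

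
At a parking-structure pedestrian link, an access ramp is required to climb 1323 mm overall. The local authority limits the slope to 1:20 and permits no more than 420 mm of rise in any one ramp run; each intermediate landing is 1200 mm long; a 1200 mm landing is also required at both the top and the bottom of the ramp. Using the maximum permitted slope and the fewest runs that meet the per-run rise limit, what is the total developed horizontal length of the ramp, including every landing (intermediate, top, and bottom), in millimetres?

32460 mm

At most 420 each: 1323/420 = 3.15, giving 4 ramp runs. That means 3 intermediate landings.
Horizontal run for 1323 mm of rise at 1:20 is 1323 × 20 = 26460 mm.
Intermediate landings: 3 × 1200 = 3600 mm.
Top and bottom landings: 2 × 1200 = 2400 mm.
Total = 26460 + 3600 + 2400 = 32460 mm.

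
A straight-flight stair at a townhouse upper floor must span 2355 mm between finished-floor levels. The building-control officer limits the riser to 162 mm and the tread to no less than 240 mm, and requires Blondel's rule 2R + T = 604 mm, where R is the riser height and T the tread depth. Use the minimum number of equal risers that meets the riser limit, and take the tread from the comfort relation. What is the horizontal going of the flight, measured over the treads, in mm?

At most 162 each: 2355/162 = 14.54, giving 15 risers.
R = 2355 ÷ 15 = 157 mm.
From 2R + T = 604: T = 604 − 314 = 290 mm.
Going = (15 − 1) × 290 = 4060 mm.

4060 mm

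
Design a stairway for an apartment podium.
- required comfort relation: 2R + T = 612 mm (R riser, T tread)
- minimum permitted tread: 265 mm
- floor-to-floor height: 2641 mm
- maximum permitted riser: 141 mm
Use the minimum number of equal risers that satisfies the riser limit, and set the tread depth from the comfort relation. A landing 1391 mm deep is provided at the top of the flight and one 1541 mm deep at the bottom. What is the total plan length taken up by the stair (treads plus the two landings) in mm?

8944 mm

At most 141 each: 2641/141 = 18.73, giving 19 risers.
R = 2641 ÷ 19 = 139 mm.
T = 612 − 2·139 = 334 mm, which satisfies the 265 mm minimum.
19 risers give 18 treads; going = 18 × 334 = 6012 mm.
Enclosure = 6012 + 1391 + 1541 = 8944 mm.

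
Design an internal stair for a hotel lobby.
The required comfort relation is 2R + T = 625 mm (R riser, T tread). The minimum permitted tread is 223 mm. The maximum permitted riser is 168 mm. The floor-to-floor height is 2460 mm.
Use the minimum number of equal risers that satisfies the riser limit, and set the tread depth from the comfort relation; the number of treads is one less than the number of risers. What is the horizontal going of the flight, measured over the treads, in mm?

2460 / 168 = 14.643 → round up to 15 risers.
R = 2460 ÷ 15 = 164 mm.
From 2R + T = 625: T = 625 − 328 = 297 mm.
Going = (15 − 1) × 297 = 4158 mm.

4158 mm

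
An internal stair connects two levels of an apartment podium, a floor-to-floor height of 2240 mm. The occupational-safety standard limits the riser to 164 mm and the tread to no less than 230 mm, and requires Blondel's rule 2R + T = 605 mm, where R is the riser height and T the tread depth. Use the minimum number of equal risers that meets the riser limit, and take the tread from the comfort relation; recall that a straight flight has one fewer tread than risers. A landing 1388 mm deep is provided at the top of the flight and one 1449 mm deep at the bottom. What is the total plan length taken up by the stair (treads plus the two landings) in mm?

6542 mm

⌈2240/164⌉ = 14 risers.
R = 2240 ÷ 14 = 160 mm.
From 2R + T = 605: T = 605 − 320 = 285 mm.
Going = (14 − 1) × 285 = 3705 mm.
Enclosure = 3705 + 1388 + 1449 = 6542 mm.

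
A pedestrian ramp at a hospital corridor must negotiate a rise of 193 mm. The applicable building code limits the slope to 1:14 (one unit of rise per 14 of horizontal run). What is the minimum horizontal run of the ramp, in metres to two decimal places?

At 1:14 the run is 14 × 193 = 2702 mm.
2702 mm = 2.70 m.

2.70 m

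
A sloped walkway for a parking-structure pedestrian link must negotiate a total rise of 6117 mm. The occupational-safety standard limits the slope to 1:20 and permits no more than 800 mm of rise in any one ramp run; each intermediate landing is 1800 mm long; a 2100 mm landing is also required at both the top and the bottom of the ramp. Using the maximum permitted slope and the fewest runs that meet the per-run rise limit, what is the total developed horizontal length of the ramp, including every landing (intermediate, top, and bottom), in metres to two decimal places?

139.14 m

⌈6117/800⌉ = 8 ramp runs. That means 7 intermediate landings.
Ramp run (horizontal) at 1:20: 6117 × 20 = 122340 mm.
7 intermediate landings contribute 7 × 1800 = 12600 mm.
Top and bottom landings: 2 × 2100 = 4200 mm.
Total = 122340 + 12600 + 4200 = 139140 mm.
= 139.14 m.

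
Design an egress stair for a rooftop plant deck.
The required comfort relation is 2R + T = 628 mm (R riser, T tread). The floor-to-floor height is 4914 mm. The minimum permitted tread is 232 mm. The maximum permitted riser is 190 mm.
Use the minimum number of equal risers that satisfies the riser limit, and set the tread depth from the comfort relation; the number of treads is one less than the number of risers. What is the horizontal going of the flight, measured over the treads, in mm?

6250 mm

4914 / 190 = 25.86, so 26 risers are needed.
Each riser is 4914/26 = 189 mm (≤ 190 mm).
T = 628 − 2·189 = 250 mm, which satisfies the 232 mm minimum.
Treads = 26 − 1 = 25; going = 25 × 250 = 6250 mm.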